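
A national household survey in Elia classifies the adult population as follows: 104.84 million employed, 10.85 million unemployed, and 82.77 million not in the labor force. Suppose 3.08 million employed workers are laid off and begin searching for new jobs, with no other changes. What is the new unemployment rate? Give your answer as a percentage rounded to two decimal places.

Initially, labor force = 104.84 + 10.85 = 115.69 million, so u = 10.85/115.69 = 9.38%.
After the change, employed falls and unemployed rises by 3.08; labor force unchanged → E = 101.76, U = 13.93, labor force = 115.69 million.
New unemployment rate = 13.93 / 115.69 = 12.04%.

New unemployment rate ≈ 12.04%.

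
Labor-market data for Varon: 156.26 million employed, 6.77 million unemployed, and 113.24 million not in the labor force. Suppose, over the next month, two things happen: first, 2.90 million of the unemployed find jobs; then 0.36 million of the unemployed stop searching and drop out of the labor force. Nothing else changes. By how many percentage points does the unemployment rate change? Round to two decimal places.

Initially, labor force = 156.26 + 6.77 = 163.03 million, so u = 6.77/163.03 = 4.15%.
After the first change, unemployed falls and employed rises by 2.90; labor force unchanged → E = 159.16, U = 3.87, labor force = 163.03 million.
After the second change, unemployed and labor force both fall by 0.36 → E = 159.16, U = 3.51, labor force = 162.67 million.
New unemployment rate = 3.51 / 162.67 = 2.16%.
Change = 2.16% − 4.15% = −1.99 percentage points.

The unemployment rate changes by −1.99 percentage points.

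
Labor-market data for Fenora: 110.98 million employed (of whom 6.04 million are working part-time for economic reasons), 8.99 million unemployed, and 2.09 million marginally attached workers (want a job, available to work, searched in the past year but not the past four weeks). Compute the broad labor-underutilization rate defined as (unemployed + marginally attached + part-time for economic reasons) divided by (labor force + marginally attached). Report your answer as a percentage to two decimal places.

Broad underutilization rate ≈ 14.03%.

Labor force = 110.98 + 8.99 = 119.97 million.
Numerator = 8.99 + 2.09 + 6.04 = 17.12 million.
Denominator = 119.97 + 2.09 = 122.06 million.
Broad rate = 17.12 / 122.06 = 14.03%.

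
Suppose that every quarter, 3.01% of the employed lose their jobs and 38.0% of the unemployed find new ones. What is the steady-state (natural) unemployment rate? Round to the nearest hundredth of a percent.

At steady state the flows balance: s·E = f·U, so U/(E+U) = s/(s+f).
u* = 3.01 / (3.01 + 38.0) = 3.01 / 41.01 = 7.34%.

Steady-state unemployment rate ≈ 7.34%.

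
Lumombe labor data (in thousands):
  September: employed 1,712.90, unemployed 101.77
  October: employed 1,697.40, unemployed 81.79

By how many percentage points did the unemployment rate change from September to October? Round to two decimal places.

The unemployment rate changed by −1.01 percentage points.

September: labor force = 1,712.90 + 101.77 = 1,814.67; u = 101.77/1,814.67 = 5.61%.
October: labor force = 1,697.40 + 81.79 = 1,779.19; u = 81.79/1,779.19 = 4.60%.
Change = 4.60% − 5.61% = −1.01 pp.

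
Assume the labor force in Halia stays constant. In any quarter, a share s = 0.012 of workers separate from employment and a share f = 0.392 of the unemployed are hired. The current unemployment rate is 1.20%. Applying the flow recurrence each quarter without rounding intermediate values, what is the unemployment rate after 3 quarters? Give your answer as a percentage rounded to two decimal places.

With a fixed labor force, u_{t+1} = u_t + s·(1−u_t) − f·u_t = u_t·(1−s−f) + s.
Here 1−s−f = 0.596 and s = 0.012.
u_1 = 0.012000 × 0.596 + 0.012 = 0.019152.
u_2 = 0.019152 × 0.596 + 0.012 = 0.023415.
u_3 = 0.023415 × 0.596 + 0.012 = 0.025955.

Unemployment rate after three quarters ≈ 2.60%.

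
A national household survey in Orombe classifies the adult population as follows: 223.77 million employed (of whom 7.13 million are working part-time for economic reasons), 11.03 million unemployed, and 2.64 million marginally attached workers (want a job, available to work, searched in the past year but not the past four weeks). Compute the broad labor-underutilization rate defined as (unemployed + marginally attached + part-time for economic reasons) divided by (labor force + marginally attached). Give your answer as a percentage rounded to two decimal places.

Broad underutilization rate ≈ 8.76%.

Labor force = 223.77 + 11.03 = 234.80 million.
Numerator = 11.03 + 2.64 + 7.13 = 20.80 million.
Denominator = 234.80 + 2.64 = 237.44 million.
Broad rate = 20.80 / 237.44 = 8.76%.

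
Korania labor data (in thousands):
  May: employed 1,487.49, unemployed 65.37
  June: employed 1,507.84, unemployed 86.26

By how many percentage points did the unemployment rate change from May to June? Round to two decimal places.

May: labor force = 1,487.49 + 65.37 = 1,552.86; u = 65.37/1,552.86 = 4.21%.
June: labor force = 1,507.84 + 86.26 = 1,594.10; u = 86.26/1,594.10 = 5.41%.
Change = 5.41% − 4.21% = +1.20 pp.

The unemployment rate changed by +1.20 percentage points.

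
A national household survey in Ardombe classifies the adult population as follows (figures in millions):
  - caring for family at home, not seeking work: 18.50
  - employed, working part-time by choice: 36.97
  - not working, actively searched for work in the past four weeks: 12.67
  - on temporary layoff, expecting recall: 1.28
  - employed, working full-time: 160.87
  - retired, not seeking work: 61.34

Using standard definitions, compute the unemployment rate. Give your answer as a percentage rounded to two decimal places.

Unemployment rate ≈ 6.59%.

Employed = 36.97 + 160.87 = 197.84 million.
Unemployed = 12.67 + 1.28 = 13.95 million (jobless and actively searching, or on temporary layoff).
Labor force = 197.84 + 13.95 = 211.79 million.
Unemployment rate = 13.95 / 211.79 = 6.59%.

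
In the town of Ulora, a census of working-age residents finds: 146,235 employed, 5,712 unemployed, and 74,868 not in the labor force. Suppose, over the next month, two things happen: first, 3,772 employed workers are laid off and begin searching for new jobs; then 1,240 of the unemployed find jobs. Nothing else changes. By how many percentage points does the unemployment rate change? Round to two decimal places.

The unemployment rate changes by +1.67 percentage points.

Initially, labor force = 146,235 + 5,712 = 151,947, so u = 5,712/151,947 = 3.76%.
After the first change, employed falls and unemployed rises by 3,772; labor force unchanged → E = 142,463, U = 9,484, labor force = 151,947.
After the second change, unemployed falls and employed rises by 1,240; labor force unchanged → E = 143,703, U = 8,244, labor force = 151,947.
New unemployment rate = 8,244 / 151,947 = 5.43%.
Change = 5.43% − 3.76% = +1.67 percentage points.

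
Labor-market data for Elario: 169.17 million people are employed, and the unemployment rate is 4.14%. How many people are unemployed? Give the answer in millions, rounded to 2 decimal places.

Let U be the number unemployed. The labor force is E + U, and U/(E+U) = 0.0414.
So U = 0.0414 × 169.17 / (1 − 0.0414) = 7.0036 / 0.9586 ≈ 7.31 million.

About 7.31 million are unemployed.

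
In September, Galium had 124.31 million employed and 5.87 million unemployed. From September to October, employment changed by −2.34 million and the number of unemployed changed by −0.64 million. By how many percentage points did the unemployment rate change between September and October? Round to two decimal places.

The unemployment rate changed by −0.40 percentage points.

September: labor force = 124.31 + 5.87 = 130.18; u = 5.87/130.18 = 4.51%.
October: labor force = 121.97 + 5.23 = 127.20; u = 5.23/127.20 = 4.11%.
Change = 4.11% − 4.51% = −0.40 pp.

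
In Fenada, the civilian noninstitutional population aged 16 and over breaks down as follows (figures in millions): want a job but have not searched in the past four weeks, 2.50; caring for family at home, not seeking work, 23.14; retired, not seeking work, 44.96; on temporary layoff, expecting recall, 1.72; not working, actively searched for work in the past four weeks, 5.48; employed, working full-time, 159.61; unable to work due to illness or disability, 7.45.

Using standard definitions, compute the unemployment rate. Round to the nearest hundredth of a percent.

Employed = 159.61 million.
Unemployed = 1.72 + 5.48 = 7.20 million (jobless and actively searching, or on temporary layoff).
Labor force = 159.61 + 7.20 = 166.81 million.
Unemployment rate = 7.20 / 166.81 = 4.32%.

Unemployment rate ≈ 4.32%.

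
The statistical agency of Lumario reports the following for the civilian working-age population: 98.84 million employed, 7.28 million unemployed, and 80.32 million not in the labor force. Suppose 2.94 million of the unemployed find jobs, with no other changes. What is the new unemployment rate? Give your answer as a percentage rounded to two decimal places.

New unemployment rate ≈ 4.09%.

Initially, labor force = 98.84 + 7.28 = 106.12 million, so u = 7.28/106.12 = 6.86%.
After the change, unemployed falls and employed rises by 2.94; labor force unchanged → E = 101.78, U = 4.34, labor force = 106.12 million.
New unemployment rate = 4.34 / 106.12 = 4.09%.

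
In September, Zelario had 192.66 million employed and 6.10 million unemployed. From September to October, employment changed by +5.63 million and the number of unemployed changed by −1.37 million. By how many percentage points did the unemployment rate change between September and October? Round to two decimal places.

The unemployment rate changed by −0.74 percentage points.

September: labor force = 192.66 + 6.10 = 198.76; u = 6.10/198.76 = 3.07%.
October: labor force = 198.29 + 4.73 = 203.02; u = 4.73/203.02 = 2.33%.
Change = 2.33% − 3.07% = −0.74 pp.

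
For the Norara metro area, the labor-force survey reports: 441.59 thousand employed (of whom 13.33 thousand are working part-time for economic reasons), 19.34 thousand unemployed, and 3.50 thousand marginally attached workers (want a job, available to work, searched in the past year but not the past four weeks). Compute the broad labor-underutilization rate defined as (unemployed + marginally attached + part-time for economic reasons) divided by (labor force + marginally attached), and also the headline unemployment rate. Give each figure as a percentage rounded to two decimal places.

Broad underutilization rate ≈ 7.79%; headline unemployment rate ≈ 4.20%.

Labor force = 441.59 + 19.34 = 460.93 thousand.
Numerator = 19.34 + 3.50 + 13.33 = 36.17 thousand.
Denominator = 460.93 + 3.50 = 464.43 thousand.
Broad rate = 36.17 / 464.43 = 7.79%.
Headline unemployment rate = 19.34 / 460.93 = 4.20%.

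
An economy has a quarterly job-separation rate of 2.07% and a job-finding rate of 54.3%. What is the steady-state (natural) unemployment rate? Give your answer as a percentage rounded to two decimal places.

At steady state the flows balance: s·E = f·U, so U/(E+U) = s/(s+f).
u* = 2.07 / (2.07 + 54.3) = 2.07 / 56.37 = 3.67%.

Steady-state unemployment rate ≈ 3.67%.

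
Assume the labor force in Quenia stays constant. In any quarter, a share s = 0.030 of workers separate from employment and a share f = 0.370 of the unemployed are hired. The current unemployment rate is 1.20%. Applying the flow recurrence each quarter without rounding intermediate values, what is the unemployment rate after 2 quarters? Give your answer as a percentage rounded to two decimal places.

With a fixed labor force, u_{t+1} = u_t + s·(1−u_t) − f·u_t = u_t·(1−s−f) + s.
Here 1−s−f = 0.600 and s = 0.030.
u_1 = 0.012000 × 0.600 + 0.030 = 0.037200.
u_2 = 0.037200 × 0.600 + 0.030 = 0.052320.

Unemployment rate after two quarters ≈ 5.23%.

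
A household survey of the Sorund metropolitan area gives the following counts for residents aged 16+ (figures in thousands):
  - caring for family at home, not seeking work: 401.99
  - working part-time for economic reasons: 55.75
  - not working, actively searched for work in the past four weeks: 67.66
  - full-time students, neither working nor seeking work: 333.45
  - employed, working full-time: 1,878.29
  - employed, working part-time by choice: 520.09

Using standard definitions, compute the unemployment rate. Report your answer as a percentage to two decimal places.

Unemployment rate ≈ 2.68%.

Employed = 55.75 + 1,878.29 + 520.09 = 2,454.13 thousand (anyone who worked, including part-time for economic reasons, counts as employed).
Unemployed = 67.66 thousand.
Labor force = 2,454.13 + 67.66 = 2,521.79 thousand.
Unemployment rate = 67.66 / 2,521.79 = 2.68%.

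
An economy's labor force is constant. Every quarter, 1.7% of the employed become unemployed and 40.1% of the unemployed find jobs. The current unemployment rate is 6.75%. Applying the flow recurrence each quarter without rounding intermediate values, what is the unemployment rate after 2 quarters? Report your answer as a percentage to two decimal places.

With a fixed labor force, u_{t+1} = u_t + s·(1−u_t) − f·u_t = u_t·(1−s−f) + s.
Here 1−s−f = 0.582 and s = 0.017.
u_1 = 0.067500 × 0.582 + 0.017 = 0.056285.
u_2 = 0.056285 × 0.582 + 0.017 = 0.049758.

Unemployment rate after two quarters ≈ 4.98%.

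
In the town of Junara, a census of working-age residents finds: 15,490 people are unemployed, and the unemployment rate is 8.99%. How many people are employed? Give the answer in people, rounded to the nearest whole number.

Labor force = U / u = 15,490 / 0.0899 ≈ 172,303.
Employed = labor force − unemployed = 172,303 − 15,490 = 156,813.

About 156,813 are employed.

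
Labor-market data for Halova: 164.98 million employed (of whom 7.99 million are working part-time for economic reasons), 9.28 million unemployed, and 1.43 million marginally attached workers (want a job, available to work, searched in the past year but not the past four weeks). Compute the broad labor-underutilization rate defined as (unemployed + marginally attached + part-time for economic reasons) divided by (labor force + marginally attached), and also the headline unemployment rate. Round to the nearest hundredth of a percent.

Broad underutilization rate ≈ 10.64%; headline unemployment rate ≈ 5.33%.

Labor force = 164.98 + 9.28 = 174.26 million.
Numerator = 9.28 + 1.43 + 7.99 = 18.70 million.
Denominator = 174.26 + 1.43 = 175.69 million.
Broad rate = 18.70 / 175.69 = 10.64%.
Headline unemployment rate = 9.28 / 174.26 = 5.33%.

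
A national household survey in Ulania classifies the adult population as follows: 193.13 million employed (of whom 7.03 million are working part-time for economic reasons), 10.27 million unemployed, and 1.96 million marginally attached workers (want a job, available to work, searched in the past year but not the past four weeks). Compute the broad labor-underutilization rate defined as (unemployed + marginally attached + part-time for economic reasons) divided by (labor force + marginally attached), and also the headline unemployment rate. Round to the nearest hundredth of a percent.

Labor force = 193.13 + 10.27 = 203.40 million.
Numerator = 10.27 + 1.96 + 7.03 = 19.26 million.
Denominator = 203.40 + 1.96 = 205.36 million.
Broad rate = 19.26 / 205.36 = 9.38%.
Headline unemployment rate = 10.27 / 203.40 = 5.05%.

Broad underutilization rate ≈ 9.38%; headline unemployment rate ≈ 5.05%.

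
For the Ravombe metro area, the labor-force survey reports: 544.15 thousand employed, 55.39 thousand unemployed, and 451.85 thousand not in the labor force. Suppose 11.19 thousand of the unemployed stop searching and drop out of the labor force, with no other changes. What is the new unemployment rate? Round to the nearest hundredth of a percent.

New unemployment rate ≈ 7.51%.

Initially, labor force = 544.15 + 55.39 = 599.54 thousand, so u = 55.39/599.54 = 9.24%.
After the change, unemployed and labor force both fall by 11.19 → E = 544.15, U = 44.20, labor force = 588.35 thousand.
New unemployment rate = 44.20 / 588.35 = 7.51%.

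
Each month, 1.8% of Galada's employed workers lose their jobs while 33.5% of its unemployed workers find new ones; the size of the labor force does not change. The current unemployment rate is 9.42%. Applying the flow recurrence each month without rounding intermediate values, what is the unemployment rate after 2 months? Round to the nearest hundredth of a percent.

Unemployment rate after two months ≈ 6.91%.

With a fixed labor force, u_{t+1} = u_t + s·(1−u_t) − f·u_t = u_t·(1−s−f) + s.
Here 1−s−f = 0.647 and s = 0.018.
u_1 = 0.094200 × 0.647 + 0.018 = 0.078947.
u_2 = 0.078947 × 0.647 + 0.018 = 0.069079.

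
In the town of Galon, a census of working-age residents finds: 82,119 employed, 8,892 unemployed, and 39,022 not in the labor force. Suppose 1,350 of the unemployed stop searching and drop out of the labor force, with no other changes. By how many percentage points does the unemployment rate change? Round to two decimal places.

The unemployment rate changes by −1.36 percentage points.

Initially, labor force = 82,119 + 8,892 = 91,011, so u = 8,892/91,011 = 9.77%.
After the change, unemployed and labor force both fall by 1,350 → E = 82,119, U = 7,542, labor force = 89,661.
New unemployment rate = 7,542 / 89,661 = 8.41%.
Change = 8.41% − 9.77% = −1.36 percentage points.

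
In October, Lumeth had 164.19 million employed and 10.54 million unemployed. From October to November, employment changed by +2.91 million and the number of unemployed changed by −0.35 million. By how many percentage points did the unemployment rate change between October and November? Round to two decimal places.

The unemployment rate changed by −0.28 percentage points.

October: labor force = 164.19 + 10.54 = 174.73; u = 10.54/174.73 = 6.03%.
November: labor force = 167.10 + 10.19 = 177.29; u = 10.19/177.29 = 5.75%.
Change = 5.75% − 6.03% = −0.28 pp.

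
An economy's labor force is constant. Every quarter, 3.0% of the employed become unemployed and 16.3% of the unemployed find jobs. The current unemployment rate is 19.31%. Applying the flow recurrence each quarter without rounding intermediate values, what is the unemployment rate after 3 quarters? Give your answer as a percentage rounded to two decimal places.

With a fixed labor force, u_{t+1} = u_t + s·(1−u_t) − f·u_t = u_t·(1−s−f) + s.
Here 1−s−f = 0.807 and s = 0.030.
u_1 = 0.193100 × 0.807 + 0.030 = 0.185832.
u_2 = 0.185832 × 0.807 + 0.030 = 0.179966.
u_3 = 0.179966 × 0.807 + 0.030 = 0.175233.

Unemployment rate after three quarters ≈ 17.52%.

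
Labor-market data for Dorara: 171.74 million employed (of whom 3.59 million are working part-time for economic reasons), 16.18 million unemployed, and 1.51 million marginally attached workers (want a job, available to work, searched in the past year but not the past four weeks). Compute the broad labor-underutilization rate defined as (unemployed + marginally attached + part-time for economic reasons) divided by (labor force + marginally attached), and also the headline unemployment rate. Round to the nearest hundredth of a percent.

Labor force = 171.74 + 16.18 = 187.92 million.
Numerator = 16.18 + 1.51 + 3.59 = 21.28 million.
Denominator = 187.92 + 1.51 = 189.43 million.
Broad rate = 21.28 / 189.43 = 11.23%.
Headline unemployment rate = 16.18 / 187.92 = 8.61%.

Broad underutilization rate ≈ 11.23%; headline unemployment rate ≈ 8.61%.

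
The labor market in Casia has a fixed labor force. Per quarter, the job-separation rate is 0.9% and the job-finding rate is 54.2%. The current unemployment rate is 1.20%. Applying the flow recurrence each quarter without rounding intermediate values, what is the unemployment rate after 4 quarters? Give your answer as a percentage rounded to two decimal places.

With a fixed labor force, u_{t+1} = u_t + s·(1−u_t) − f·u_t = u_t·(1−s−f) + s.
Here 1−s−f = 0.449 and s = 0.009.
u_1 = 0.012000 × 0.449 + 0.009 = 0.014388.
u_2 = 0.014388 × 0.449 + 0.009 = 0.015460.
u_3 = 0.015460 × 0.449 + 0.009 = 0.015942.
u_4 = 0.015942 × 0.449 + 0.009 = 0.016158.

Unemployment rate after four quarters ≈ 1.62%.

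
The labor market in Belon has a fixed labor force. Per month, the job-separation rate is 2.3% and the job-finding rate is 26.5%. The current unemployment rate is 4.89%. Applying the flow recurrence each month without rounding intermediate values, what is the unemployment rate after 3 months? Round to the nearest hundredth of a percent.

With a fixed labor force, u_{t+1} = u_t + s·(1−u_t) − f·u_t = u_t·(1−s−f) + s.
Here 1−s−f = 0.712 and s = 0.023.
u_1 = 0.048900 × 0.712 + 0.023 = 0.057817.
u_2 = 0.057817 × 0.712 + 0.023 = 0.064166.
u_3 = 0.064166 × 0.712 + 0.023 = 0.068686.

Unemployment rate after three months ≈ 6.87%.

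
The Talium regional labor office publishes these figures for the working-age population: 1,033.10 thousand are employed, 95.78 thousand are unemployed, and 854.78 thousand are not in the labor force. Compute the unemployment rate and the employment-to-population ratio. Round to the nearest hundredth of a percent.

Unemployment rate ≈ 8.48%; employment-population ratio ≈ 52.08%.

Labor force = employed + unemployed = 1,033.10 + 95.78 = 1,128.88 thousand.
Working-age population = 1,128.88 + 854.78 = 1,983.66 thousand.
Unemployment rate = 95.78 / 1,128.88 = 8.48%.
Employment-population ratio = 1,033.10 / 1,983.66 = 52.08%.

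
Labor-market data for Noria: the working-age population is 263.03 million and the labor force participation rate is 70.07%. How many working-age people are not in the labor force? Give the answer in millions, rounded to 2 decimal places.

About 78.72 million are not in the labor force.

Share not in the labor force = 1 − 0.7007 = 0.2993.
Not in labor force = 0.2993 × 263.03 ≈ 78.72 million.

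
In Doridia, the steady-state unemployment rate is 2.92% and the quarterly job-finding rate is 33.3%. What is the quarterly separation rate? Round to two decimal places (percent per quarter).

Separation rate ≈ 1.00% per quarter.

From u* = s/(s+f): s = u·f/(1−u).
s = 0.0292 × 33.3 / (1 − 0.0292) = 0.9724 / 0.9708 ≈ 1.00% per quarter.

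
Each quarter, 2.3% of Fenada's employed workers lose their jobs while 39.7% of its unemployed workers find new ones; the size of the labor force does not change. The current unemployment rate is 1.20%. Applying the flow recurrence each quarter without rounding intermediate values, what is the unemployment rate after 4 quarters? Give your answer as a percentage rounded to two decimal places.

With a fixed labor force, u_{t+1} = u_t + s·(1−u_t) − f·u_t = u_t·(1−s−f) + s.
Here 1−s−f = 0.580 and s = 0.023.
u_1 = 0.012000 × 0.580 + 0.023 = 0.029960.
u_2 = 0.029960 × 0.580 + 0.023 = 0.040377.
u_3 = 0.040377 × 0.580 + 0.023 = 0.046419.
u_4 = 0.046419 × 0.580 + 0.023 = 0.049923.

Unemployment rate after four quarters ≈ 4.99%.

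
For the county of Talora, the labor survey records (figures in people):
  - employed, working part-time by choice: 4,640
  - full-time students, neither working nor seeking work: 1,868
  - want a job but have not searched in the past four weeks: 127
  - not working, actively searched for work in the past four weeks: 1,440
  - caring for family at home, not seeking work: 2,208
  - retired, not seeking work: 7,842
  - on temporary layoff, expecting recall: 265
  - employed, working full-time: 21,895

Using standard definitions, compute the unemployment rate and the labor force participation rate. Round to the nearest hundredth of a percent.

Unemployment rate ≈ 6.04%; labor force participation rate ≈ 70.10%.

Employed = 4,640 + 21,895 = 26,535.
Unemployed = 1,440 + 265 = 1,705 (jobless and actively searching, or on temporary layoff).
Labor force = 26,535 + 1,705 = 28,240.
Not in labor force = 1,868 + 127 + 2,208 + 7,842 = 12,045 (those not working and not actively searching are outside the labor force — including those who want a job but have given up searching).
Civilian working-age population = 28,240 + 12,045 = 40,285.
Unemployment rate = 1,705 / 28,240 = 6.04%.
Labor force participation rate = 28,240 / 40,285 = 70.10%.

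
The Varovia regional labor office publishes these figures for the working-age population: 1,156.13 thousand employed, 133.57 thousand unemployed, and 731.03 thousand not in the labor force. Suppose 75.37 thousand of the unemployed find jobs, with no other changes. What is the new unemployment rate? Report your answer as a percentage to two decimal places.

Initially, labor force = 1,156.13 + 133.57 = 1,289.70 thousand, so u = 133.57/1,289.70 = 10.36%.
After the change, unemployed falls and employed rises by 75.37; labor force unchanged → E = 1,231.50, U = 58.20, labor force = 1,289.70 thousand.
New unemployment rate = 58.20 / 1,289.70 = 4.51%.

New unemployment rate ≈ 4.51%.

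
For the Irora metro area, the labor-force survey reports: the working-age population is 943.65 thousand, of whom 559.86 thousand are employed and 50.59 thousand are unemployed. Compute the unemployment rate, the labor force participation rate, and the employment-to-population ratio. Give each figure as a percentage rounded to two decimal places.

Unemployment rate ≈ 8.29%; labor force participation rate ≈ 64.69%; employment-population ratio ≈ 59.33%.

Labor force = employed + unemployed = 559.86 + 50.59 = 610.45 thousand.
Unemployment rate = 50.59 / 610.45 = 8.29%.
Labor force participation rate = 610.45 / 943.65 = 64.69%.
Employment-population ratio = 559.86 / 943.65 = 59.33%.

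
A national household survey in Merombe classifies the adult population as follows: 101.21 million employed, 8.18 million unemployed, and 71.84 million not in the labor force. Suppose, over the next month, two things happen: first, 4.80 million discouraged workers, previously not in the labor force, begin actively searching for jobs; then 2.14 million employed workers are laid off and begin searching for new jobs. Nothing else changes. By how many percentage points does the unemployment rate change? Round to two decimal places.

Initially, labor force = 101.21 + 8.18 = 109.39 million, so u = 8.18/109.39 = 7.48%.
After the first change, unemployed and labor force both rise by 4.80 → E = 101.21, U = 12.98, labor force = 114.19 million.
After the second change, employed falls and unemployed rises by 2.14; labor force unchanged → E = 99.07, U = 15.12, labor force = 114.19 million.
New unemployment rate = 15.12 / 114.19 = 13.24%.
Change = 13.24% − 7.48% = +5.76 percentage points.

The unemployment rate changes by +5.76 percentage points.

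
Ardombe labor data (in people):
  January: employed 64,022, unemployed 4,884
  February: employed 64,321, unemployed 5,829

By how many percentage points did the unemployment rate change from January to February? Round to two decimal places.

The unemployment rate changed by +1.22 percentage points.

January: labor force = 64,022 + 4,884 = 68,906; u = 4,884/68,906 = 7.09%.
February: labor force = 64,321 + 5,829 = 70,150; u = 5,829/70,150 = 8.31%.
Change = 8.31% − 7.09% = +1.22 pp.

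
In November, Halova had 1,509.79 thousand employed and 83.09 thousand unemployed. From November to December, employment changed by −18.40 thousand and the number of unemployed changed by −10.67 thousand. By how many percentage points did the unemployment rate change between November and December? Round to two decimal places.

The unemployment rate changed by −0.59 percentage points.

November: labor force = 1,509.79 + 83.09 = 1,592.88; u = 83.09/1,592.88 = 5.22%.
December: labor force = 1,491.39 + 72.42 = 1,563.81; u = 72.42/1,563.81 = 4.63%.
Change = 4.63% − 5.22% = −0.59 pp.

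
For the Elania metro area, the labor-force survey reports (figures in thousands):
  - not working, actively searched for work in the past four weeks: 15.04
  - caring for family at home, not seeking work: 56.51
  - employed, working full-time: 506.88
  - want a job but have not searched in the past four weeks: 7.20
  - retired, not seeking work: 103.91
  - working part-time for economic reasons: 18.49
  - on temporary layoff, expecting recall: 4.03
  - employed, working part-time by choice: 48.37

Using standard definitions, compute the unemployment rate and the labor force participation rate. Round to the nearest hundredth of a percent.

Employed = 506.88 + 18.49 + 48.37 = 573.74 thousand (anyone who worked, including part-time for economic reasons, counts as employed).
Unemployed = 15.04 + 4.03 = 19.07 thousand (jobless and actively searching, or on temporary layoff).
Labor force = 573.74 + 19.07 = 592.81 thousand.
Not in labor force = 56.51 + 7.20 + 103.91 = 167.62 thousand (those not working and not actively searching are outside the labor force — including those who want a job but have given up searching).
Civilian working-age population = 592.81 + 167.62 = 760.43 thousand.
Unemployment rate = 19.07 / 592.81 = 3.22%.
Labor force participation rate = 592.81 / 760.43 = 77.96%.

Unemployment rate ≈ 3.22%; labor force participation rate ≈ 77.96%.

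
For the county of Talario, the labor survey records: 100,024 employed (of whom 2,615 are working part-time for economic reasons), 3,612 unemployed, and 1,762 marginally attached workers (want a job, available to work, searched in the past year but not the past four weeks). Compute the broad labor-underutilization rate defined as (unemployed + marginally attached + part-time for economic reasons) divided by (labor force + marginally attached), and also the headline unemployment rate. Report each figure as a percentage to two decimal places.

Labor force = 100,024 + 3,612 = 103,636.
Numerator = 3,612 + 1,762 + 2,615 = 7,989.
Denominator = 103,636 + 1,762 = 105,398.
Broad rate = 7,989 / 105,398 = 7.58%.
Headline unemployment rate = 3,612 / 103,636 = 3.49%.

Broad underutilization rate ≈ 7.58%; headline unemployment rate ≈ 3.49%.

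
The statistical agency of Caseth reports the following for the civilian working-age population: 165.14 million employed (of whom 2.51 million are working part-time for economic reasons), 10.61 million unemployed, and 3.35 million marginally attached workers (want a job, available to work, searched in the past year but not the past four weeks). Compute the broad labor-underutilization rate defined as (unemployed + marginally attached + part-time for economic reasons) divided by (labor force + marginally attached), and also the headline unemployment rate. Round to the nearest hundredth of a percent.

Broad underutilization rate ≈ 9.20%; headline unemployment rate ≈ 6.04%.

Labor force = 165.14 + 10.61 = 175.75 million.
Numerator = 10.61 + 3.35 + 2.51 = 16.47 million.
Denominator = 175.75 + 3.35 = 179.10 million.
Broad rate = 16.47 / 179.10 = 9.20%.
Headline unemployment rate = 10.61 / 175.75 = 6.04%.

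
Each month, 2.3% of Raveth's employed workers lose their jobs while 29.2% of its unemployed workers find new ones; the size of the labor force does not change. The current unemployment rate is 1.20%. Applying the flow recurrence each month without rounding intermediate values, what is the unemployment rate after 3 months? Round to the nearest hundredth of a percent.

Unemployment rate after three months ≈ 5.34%.

With a fixed labor force, u_{t+1} = u_t + s·(1−u_t) − f·u_t = u_t·(1−s−f) + s.
Here 1−s−f = 0.685 and s = 0.023.
u_1 = 0.012000 × 0.685 + 0.023 = 0.031220.
u_2 = 0.031220 × 0.685 + 0.023 = 0.044386.
u_3 = 0.044386 × 0.685 + 0.023 = 0.053404.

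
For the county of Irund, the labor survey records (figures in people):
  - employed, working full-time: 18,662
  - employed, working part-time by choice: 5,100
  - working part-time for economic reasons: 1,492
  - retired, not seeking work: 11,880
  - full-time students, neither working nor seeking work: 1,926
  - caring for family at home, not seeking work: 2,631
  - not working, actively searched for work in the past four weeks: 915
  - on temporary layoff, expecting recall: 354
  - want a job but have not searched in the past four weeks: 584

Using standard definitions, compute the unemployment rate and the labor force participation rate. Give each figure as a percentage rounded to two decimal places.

Employed = 18,662 + 5,100 + 1,492 = 25,254 (anyone who worked, including part-time for economic reasons, counts as employed).
Unemployed = 915 + 354 = 1,269 (jobless and actively searching, or on temporary layoff).
Labor force = 25,254 + 1,269 = 26,523.
Not in labor force = 11,880 + 1,926 + 2,631 + 584 = 17,021 (those not working and not actively searching are outside the labor force — including those who want a job but have given up searching).
Civilian working-age population = 26,523 + 17,021 = 43,544.
Unemployment rate = 1,269 / 26,523 = 4.78%.
Labor force participation rate = 26,523 / 43,544 = 60.91%.

Unemployment rate ≈ 4.78%; labor force participation rate ≈ 60.91%.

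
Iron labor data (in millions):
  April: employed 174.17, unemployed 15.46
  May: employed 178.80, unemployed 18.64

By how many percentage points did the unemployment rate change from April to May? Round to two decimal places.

The unemployment rate changed by +1.29 percentage points.

April: labor force = 174.17 + 15.46 = 189.63; u = 15.46/189.63 = 8.15%.
May: labor force = 178.80 + 18.64 = 197.44; u = 18.64/197.44 = 9.44%.
Change = 9.44% − 8.15% = +1.29 pp.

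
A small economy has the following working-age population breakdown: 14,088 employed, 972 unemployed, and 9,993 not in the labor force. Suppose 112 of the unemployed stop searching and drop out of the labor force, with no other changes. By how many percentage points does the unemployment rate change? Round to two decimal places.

Initially, labor force = 14,088 + 972 = 15,060, so u = 972/15,060 = 6.45%.
After the change, unemployed and labor force both fall by 112 → E = 14,088, U = 860, labor force = 14,948.
New unemployment rate = 860 / 14,948 = 5.75%.
Change = 5.75% − 6.45% = −0.70 percentage points.

The unemployment rate changes by −0.70 percentage points.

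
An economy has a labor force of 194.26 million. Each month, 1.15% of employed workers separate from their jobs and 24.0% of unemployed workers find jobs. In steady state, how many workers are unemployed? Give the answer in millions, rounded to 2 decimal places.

About 8.88 million are unemployed in steady state.

Steady-state unemployment rate u* = s/(s+f) = 1.15/(1.15+24.0) = 0.045726.
Unemployed = u* × labor force = 0.045726 × 194.26 ≈ 8.88 million.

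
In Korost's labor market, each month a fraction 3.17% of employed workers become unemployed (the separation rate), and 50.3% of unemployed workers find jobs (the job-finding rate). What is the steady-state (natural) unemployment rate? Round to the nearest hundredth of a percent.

At steady state the flows balance: s·E = f·U, so U/(E+U) = s/(s+f).
u* = 3.17 / (3.17 + 50.3) = 3.17 / 53.47 = 5.93%.

Steady-state unemployment rate ≈ 5.93%.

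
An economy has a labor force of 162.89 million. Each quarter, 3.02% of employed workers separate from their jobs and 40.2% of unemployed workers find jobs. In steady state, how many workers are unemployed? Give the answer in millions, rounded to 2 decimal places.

Steady-state unemployment rate u* = s/(s+f) = 3.02/(3.02+40.2) = 0.069875.
Unemployed = u* × labor force = 0.069875 × 162.89 ≈ 11.38 million.

About 11.38 million are unemployed in steady state.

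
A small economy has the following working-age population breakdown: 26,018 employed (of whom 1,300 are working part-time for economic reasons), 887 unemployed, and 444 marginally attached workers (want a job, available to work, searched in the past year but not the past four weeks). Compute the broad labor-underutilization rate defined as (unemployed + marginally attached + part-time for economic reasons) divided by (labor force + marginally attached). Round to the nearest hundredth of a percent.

Broad underutilization rate ≈ 9.62%.

Labor force = 26,018 + 887 = 26,905.
Numerator = 887 + 444 + 1,300 = 2,631.
Denominator = 26,905 + 444 = 27,349.
Broad rate = 2,631 / 27,349 = 9.62%.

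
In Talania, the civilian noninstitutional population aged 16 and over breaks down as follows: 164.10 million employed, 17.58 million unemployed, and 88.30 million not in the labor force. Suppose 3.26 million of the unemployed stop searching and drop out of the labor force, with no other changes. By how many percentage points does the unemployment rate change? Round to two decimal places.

The unemployment rate changes by −1.65 percentage points.

Initially, labor force = 164.10 + 17.58 = 181.68 million, so u = 17.58/181.68 = 9.68%.
After the change, unemployed and labor force both fall by 3.26 → E = 164.10, U = 14.32, labor force = 178.42 million.
New unemployment rate = 14.32 / 178.42 = 8.03%.
Change = 8.03% − 9.68% = −1.65 percentage points.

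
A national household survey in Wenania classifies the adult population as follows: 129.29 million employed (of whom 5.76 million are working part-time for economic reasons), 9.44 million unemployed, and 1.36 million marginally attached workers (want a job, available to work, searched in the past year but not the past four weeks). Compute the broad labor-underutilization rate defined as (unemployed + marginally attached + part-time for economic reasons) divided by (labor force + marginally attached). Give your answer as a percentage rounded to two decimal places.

Broad underutilization rate ≈ 11.82%.

Labor force = 129.29 + 9.44 = 138.73 million.
Numerator = 9.44 + 1.36 + 5.76 = 16.56 million.
Denominator = 138.73 + 1.36 = 140.09 million.
Broad rate = 16.56 / 140.09 = 11.82%.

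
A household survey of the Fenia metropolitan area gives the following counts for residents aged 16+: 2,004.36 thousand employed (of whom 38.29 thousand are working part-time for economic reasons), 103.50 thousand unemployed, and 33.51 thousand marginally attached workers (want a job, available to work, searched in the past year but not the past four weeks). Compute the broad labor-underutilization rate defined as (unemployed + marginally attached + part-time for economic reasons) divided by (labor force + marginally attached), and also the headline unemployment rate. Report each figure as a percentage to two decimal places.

Labor force = 2,004.36 + 103.50 = 2,107.86 thousand.
Numerator = 103.50 + 33.51 + 38.29 = 175.30 thousand.
Denominator = 2,107.86 + 33.51 = 2,141.37 thousand.
Broad rate = 175.30 / 2,141.37 = 8.19%.
Headline unemployment rate = 103.50 / 2,107.86 = 4.91%.

Broad underutilization rate ≈ 8.19%; headline unemployment rate ≈ 4.91%.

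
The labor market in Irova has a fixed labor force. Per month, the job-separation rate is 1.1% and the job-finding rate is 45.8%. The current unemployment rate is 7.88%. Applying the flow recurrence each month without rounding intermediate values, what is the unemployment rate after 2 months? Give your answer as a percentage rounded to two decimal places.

With a fixed labor force, u_{t+1} = u_t + s·(1−u_t) − f·u_t = u_t·(1−s−f) + s.
Here 1−s−f = 0.531 and s = 0.011.
u_1 = 0.078800 × 0.531 + 0.011 = 0.052843.
u_2 = 0.052843 × 0.531 + 0.011 = 0.039060.

Unemployment rate after two months ≈ 3.91%.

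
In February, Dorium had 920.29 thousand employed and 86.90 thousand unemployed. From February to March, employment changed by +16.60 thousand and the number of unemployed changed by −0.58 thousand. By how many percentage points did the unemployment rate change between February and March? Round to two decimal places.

The unemployment rate changed by −0.19 percentage points.

February: labor force = 920.29 + 86.90 = 1,007.19; u = 86.90/1,007.19 = 8.63%.
March: labor force = 936.89 + 86.32 = 1,023.21; u = 86.32/1,023.21 = 8.44%.
Change = 8.44% − 8.63% = −0.19 pp.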